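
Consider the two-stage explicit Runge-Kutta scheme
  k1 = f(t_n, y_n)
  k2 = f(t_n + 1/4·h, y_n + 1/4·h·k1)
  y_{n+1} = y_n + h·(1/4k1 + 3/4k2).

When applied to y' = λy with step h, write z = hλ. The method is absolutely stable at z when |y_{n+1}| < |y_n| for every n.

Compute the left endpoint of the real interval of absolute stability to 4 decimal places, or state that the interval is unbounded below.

z* = -5.3333.

Set f=λy, z=hλ:
  k1=λy_n ⇒ h·k1=z·y_n;  k2=λ(1+1/4z)y_n ⇒ h·k2=z(1+1/4z)y_n
  y_{n+1}/y_n = 1 + 1/4z + 3/4z(1+1/4z) = 1 + z + 3/16z²
  Hence R(z) = 1 + z + 3/16z².

Solve |R(x)|<1 on ℝ⁻.
x=-0.81: |R|=0.3130
R=1: x+3/16x²=0 ⇒ x=−16/3=-5.3333; min R=1−1/(4·3/16)=-0.3333>−1
Confirm numerically:
  x=-4.232: |R|=0.12609 <1
  x=-3.775: |R|=0.10301 <1
  x=-2.809: |R|=0.32953 <1
  x=-5.908: |R|=1.63659 >1
  x=-5.584: |R|=1.26245 >1
Interval (-5.3333, 0).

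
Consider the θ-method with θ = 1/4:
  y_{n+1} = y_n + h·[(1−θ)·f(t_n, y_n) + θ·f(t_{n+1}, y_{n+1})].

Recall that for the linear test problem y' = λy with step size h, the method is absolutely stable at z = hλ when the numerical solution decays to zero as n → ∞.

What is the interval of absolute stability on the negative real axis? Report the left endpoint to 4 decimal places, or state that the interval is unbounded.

z∈(-4.0000,0).

On y'=λy, z=hλ:
  y_{n+1} = y_n + z·[3/4·y_n + 1/4·y_{n+1}] ⇒ (1 − 1/4z)y_{n+1} = (1 + 3/4z)y_n
  so R(z) = (1 + 3/4z)/(1 − 1/4z).

Boundary: |R(x)|=1, x<0.
x=-1.33: |R|=0.0019
R=−1: 1+3/4x = −1+1/4x ⇒ -1/2x=2 ⇒ x=2/(-1/2)=-4.0000
Confirm numerically:
  x=-3.262: |R|=0.79675 <1
  x=-1.805: |R|=0.24376 <1
  x=-1.768: |R|=0.22607 <1
  x=-4.567: |R|=1.13237 >1
  x=-4.563: |R|=1.13150 >1
  x=-4.111: |R|=1.02737 >1
Interval (-4.0000, 0).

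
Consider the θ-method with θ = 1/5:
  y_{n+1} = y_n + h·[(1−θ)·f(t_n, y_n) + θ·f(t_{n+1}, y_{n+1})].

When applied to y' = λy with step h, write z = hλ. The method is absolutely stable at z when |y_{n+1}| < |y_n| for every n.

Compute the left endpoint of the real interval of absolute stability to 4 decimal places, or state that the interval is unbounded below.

Test eqn y'=λy, z=hλ:
  y_{n+1} = y_n + z·[4/5·y_n + 1/5·y_{n+1}] ⇒ (1 − 1/5z)y_{n+1} = (1 + 4/5z)y_n
  ⇒ R(z) = (1 + 4/5z)/(1 − 1/5z).

Boundary: |R(x)|=1, x<0.
x=-1.57: |R|=0.1948
R=−1: 1+4/5x = −1+1/5x ⇒ -3/5x=2 ⇒ x=2/(-3/5)=-3.3333
Confirm numerically:
  x=-3.116: |R|=0.91966 <1
  x=-1.849: |R|=0.34983 <1
  x=-1.767: |R|=0.30560 <1
  x=-3.906: |R|=1.19290 >1
  x=-3.845: |R|=1.17354 >1
  x=-3.481: |R|=1.05223 >1
Stable set (-3.3333, 0).

z* = -3.3333.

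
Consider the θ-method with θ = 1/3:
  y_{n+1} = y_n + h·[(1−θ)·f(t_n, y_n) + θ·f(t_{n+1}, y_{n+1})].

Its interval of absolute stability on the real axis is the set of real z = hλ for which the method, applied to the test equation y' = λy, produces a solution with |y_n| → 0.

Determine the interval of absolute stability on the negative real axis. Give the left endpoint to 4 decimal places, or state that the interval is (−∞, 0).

z∈(-6.0000,0).

Set f=λy, z=hλ:
  y_{n+1} = y_n + z·[2/3·y_n + 1/3·y_{n+1}] ⇒ (1 − 1/3z)y_{n+1} = (1 + 2/3z)y_n
  so R(z) = (1 + 2/3z)/(1 − 1/3z).

Find x<0 with |R(x)|<1.
x=-0.75: |R|=0.4000
R=−1: 1+2/3x = −1+1/3x ⇒ -1/3x=2 ⇒ x=2/(-1/3)=-6.0000
Confirm numerically:
  x=-5.398: |R|=0.92832 <1
  x=-5.052: |R|=0.88227 <1
  x=-4.078: |R|=0.72845 <1
  x=-3.268: |R|=0.56414 <1
  x=-6.525: |R|=1.05512 >1
  x=-6.141: |R|=1.01543 >1
Stable set (-6.0000, 0).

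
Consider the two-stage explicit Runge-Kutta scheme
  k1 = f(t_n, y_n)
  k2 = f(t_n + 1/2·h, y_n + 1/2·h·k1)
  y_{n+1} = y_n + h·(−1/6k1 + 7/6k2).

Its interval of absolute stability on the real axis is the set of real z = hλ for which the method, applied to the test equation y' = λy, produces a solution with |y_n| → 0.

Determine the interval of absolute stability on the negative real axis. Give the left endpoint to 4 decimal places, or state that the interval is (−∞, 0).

Set f=λy, z=hλ:
  k1=λy_n ⇒ h·k1=z·y_n;  k2=λ(1+1/2z)y_n ⇒ h·k2=z(1+1/2z)y_n
  y_{n+1}/y_n = 1 − 1/6z + 7/6z(1+1/2z) = 1 + z + 7/12z²
  ⇒ R(z) = 1 + z + 7/12z².

Need |R(x)|<1, x<0.
x=-0.94: |R|=0.5754
R=1: x+7/12x²=0 ⇒ x=−12/7=-1.7143; min R=1−1/(4·7/12)=0.5714>−1
Confirm numerically:
  x=-1.493: |R|=0.80728 <1
  x=-1.347: |R|=0.71141 <1
  x=-0.793: |R|=0.57383 <1
  x=-0.736: |R|=0.57999 <1
  x=-2.120: |R|=1.50173 >1
  x=-2.059: |R|=1.41403 >1
  x=-1.825: |R|=1.11786 >1
So |R|<1 on (-1.7143, 0).

(-1.7143, 0).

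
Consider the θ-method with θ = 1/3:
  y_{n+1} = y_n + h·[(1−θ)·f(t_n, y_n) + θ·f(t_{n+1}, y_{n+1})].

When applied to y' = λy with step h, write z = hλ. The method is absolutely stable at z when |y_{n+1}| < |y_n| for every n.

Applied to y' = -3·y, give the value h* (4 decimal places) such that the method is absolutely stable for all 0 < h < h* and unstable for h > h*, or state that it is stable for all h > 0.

(-6.0000,0); λ=-3 ⇒ h* = (6)/3 = 2.0000.

Set f=λy, z=hλ:
  y_{n+1} = y_n + z·[2/3·y_n + 1/3·y_{n+1}] ⇒ (1 − 1/3z)y_{n+1} = (1 + 2/3z)y_n
  Hence R(z) = (1 + 2/3z)/(1 − 1/3z).

Find x<0 with |R(x)|<1.
x=-0.42: |R|=0.6316
R=−1: 1+2/3x = −1+1/3x ⇒ -1/3x=2 ⇒ x=2/(-1/3)=-6.0000
Confirm numerically:
  x=-4.826: |R|=0.84999 <1
  x=-3.515: |R|=0.61857 <1
  x=-3.099: |R|=0.52435 <1
  x=-6.475: |R|=1.05013 >1
  x=-6.362: |R|=1.03867 >1
  x=-6.263: |R|=1.02839 >1
So |R|<1 on (-6.0000, 0).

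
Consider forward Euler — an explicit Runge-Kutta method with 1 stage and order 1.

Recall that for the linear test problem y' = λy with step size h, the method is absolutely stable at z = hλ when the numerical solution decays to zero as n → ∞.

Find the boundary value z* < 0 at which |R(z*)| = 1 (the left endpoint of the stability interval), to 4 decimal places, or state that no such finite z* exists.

With y'=λy (z=hλ):
  order 1, 1-stage ⇒ R(z)=1+z
  (e.g. R(-0.4)=0.60000, |R|=0.60000)

Boundary: |R(x)|=1, x<0.
x=-0.4: |R|=0.6000
|R(-1.63)|=0.6300 |R(-1.54)|=0.5400 |R(-1.2)|=0.2000
Bisect:
  x_lo=-2.3563 |R|=1.3563  x_hi=-0.2033 |R|=0.7967
  mid=-1.27982 |R|=0.27982 →hi
  mid=-1.81807 |R|=0.81807 →hi
  mid=-2.08719 |R|=1.08719 →lo
  mid=-1.95263 |R|=0.95263 →hi
  mid=-2.01991 |R|=1.01991 →lo
  mid=-1.98627 |R|=0.98627 →hi
  mid=-2.00309 |R|=1.00309 →lo
  ...
  [-2.00007,-1.99993] ⇒ x*=-2.0000
So |R|<1 on (-2.0000, 0).

z* = -2.0000.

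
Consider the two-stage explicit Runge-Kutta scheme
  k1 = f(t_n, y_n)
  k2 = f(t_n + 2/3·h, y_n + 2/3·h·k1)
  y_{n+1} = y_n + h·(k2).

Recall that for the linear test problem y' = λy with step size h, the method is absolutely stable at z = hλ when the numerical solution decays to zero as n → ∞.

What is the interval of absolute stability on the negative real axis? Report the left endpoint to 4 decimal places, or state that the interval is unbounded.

Test eqn y'=λy, z=hλ:
  k1=λy_n ⇒ h·k1=z·y_n;  k2=λ(1+2/3z)y_n ⇒ h·k2=z(1+2/3z)y_n
  y_{n+1}/y_n = 1 + z(1+2/3z) = 1 + z + 2/3z²
  R(z) = 1 + z + 2/3z².

Find x<0 with |R(x)|<1.
x=-1.34: |R|=0.8571
R=1: x+2/3x²=0 ⇒ x=−3/2=-1.5000; min R=1−1/(4·2/3)=0.6250>−1
Confirm numerically:
  x=-1.391: |R|=0.89892 <1
  x=-1.297: |R|=0.82447 <1
  x=-1.045: |R|=0.68302 <1
  x=-1.953: |R|=1.58981 >1
  x=-1.935: |R|=1.56115 >1
Stable set (-1.5000, 0).

z∈(-1.5000,0).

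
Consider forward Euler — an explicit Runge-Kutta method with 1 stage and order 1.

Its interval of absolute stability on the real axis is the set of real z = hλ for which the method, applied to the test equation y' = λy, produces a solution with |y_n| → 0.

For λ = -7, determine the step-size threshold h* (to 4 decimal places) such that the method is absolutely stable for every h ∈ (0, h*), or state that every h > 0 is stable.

Set f=λy, z=hλ:
  order 1, 1-stage ⇒ R(z)=1+z
  (e.g. R(-1.26)=-0.26000, |R|=0.26000)

Boundary: |R(x)|=1, x<0.
x=-1.26: |R|=0.2600
|R(-1.34)|=0.3400 |R(-1.33)|=0.3300 |R(-0.51)|=0.4900
Bisect:
  x_lo=-2.6011 |R|=1.6011  x_hi=-0.2878 |R|=0.7122
  mid=-1.44442 |R|=0.44442 →hi
  mid=-2.02275 |R|=1.02275 →lo
  mid=-1.73358 |R|=0.73358 →hi
  mid=-1.87817 |R|=0.87817 →hi
  mid=-1.95046 |R|=0.95046 →hi
  mid=-1.98660 |R|=0.98660 →hi
  mid=-2.00468 |R|=1.00468 →lo
  mid=-1.99564 |R|=0.99564 →hi
  mid=-2.00016 |R|=1.00016 →lo
  mid=-1.99790 |R|=0.99790 →hi
  ...
  [-2.00002,-1.99987] ⇒ x*=-2.0000
Interval (-2.0000, 0).

(-2.0000,0); λ=-7 ⇒ h* = 0.2857.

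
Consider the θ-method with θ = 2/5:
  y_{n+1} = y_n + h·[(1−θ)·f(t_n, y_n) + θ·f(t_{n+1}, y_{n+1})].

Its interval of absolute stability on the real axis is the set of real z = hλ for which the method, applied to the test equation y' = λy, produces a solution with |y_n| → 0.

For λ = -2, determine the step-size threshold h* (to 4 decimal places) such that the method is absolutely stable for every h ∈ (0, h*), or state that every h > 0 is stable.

On y'=λy, z=hλ:
  y_{n+1} = y_n + z·[3/5·y_n + 2/5·y_{n+1}] ⇒ (1 − 2/5z)y_{n+1} = (1 + 3/5z)y_n
  R(z) = (1 + 3/5z)/(1 − 2/5z).

Find x<0 with |R(x)|<1.
x=-0.8: |R|=0.3939
R=−1: 1+3/5x = −1+2/5x ⇒ -1/5x=2 ⇒ x=2/(-1/5)=-10.0000
Confirm numerically:
  x=-9.234: |R|=0.96736 <1
  x=-5.994: |R|=0.76419 <1
  x=-5.400: |R|=0.70886 <1
  x=-4.031: |R|=0.54303 <1
  x=-10.402: |R|=1.01558 >1
  x=-10.104: |R|=1.00413 >1
  x=-10.032: |R|=1.00128 >1
Stable set (-10.0000, 0).

(-10.0000,0); λ=-2 ⇒ h* = (10)/2 = 5.0000.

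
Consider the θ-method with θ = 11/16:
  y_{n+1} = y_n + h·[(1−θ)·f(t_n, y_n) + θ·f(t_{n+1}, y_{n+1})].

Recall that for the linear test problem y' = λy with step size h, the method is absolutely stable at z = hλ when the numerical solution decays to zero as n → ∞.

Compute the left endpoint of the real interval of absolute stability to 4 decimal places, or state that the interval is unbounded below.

Test eqn y'=λy, z=hλ:
  y_{n+1} = y_n + z·[5/16·y_n + 11/16·y_{n+1}] ⇒ (1 − 11/16z)y_{n+1} = (1 + 5/16z)y_n
  Hence R(z) = (1 + 5/16z)/(1 − 11/16z).

Need |R(x)|<1, x<0.
x=-1.29: |R|=0.3163
x=-2: |R|=0.1579
x=-10: |R|=0.2698
x=-100: |R|=0.4337
θ=11/16≥1/2 ⇒ |1+5/16x|<|1−11/16x| ∀x<0 ⇒ interval (−∞,0).

unbounded; (−∞, 0).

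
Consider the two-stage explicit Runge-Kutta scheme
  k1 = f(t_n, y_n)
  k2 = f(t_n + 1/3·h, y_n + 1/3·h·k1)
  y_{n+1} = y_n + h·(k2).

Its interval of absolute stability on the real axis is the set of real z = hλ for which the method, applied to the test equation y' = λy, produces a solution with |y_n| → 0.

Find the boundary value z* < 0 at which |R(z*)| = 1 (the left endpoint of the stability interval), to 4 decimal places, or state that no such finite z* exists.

On y'=λy, z=hλ:
  k1=λy_n ⇒ h·k1=z·y_n;  k2=λ(1+1/3z)y_n ⇒ h·k2=z(1+1/3z)y_n
  y_{n+1}/y_n = 1 + z(1+1/3z) = 1 + z + 1/3z²
  Hence R(z) = 1 + z + 1/3z².

Boundary: |R(x)|=1, x<0.
x=-0.51: |R|=0.5767
R=1: x+1/3x²=0 ⇒ x=−3=-3.0000; min R=1−1/(4·1/3)=0.2500>−1
Confirm numerically:
  x=-2.473: |R|=0.56558 <1
  x=-2.436: |R|=0.54203 <1
  x=-1.751: |R|=0.27100 <1
  x=-3.529: |R|=1.62228 >1
  x=-3.206: |R|=1.22015 >1
  x=-3.107: |R|=1.11082 >1
So |R|<1 on (-3.0000, 0).

z* = -3.0000.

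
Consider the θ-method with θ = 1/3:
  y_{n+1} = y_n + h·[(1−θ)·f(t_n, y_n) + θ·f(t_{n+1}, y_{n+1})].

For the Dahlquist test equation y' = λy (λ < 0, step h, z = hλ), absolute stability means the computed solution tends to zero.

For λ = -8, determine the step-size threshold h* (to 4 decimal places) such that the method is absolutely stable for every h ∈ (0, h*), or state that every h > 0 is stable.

Set f=λy, z=hλ:
  y_{n+1} = y_n + z·[2/3·y_n + 1/3·y_{n+1}] ⇒ (1 − 1/3z)y_{n+1} = (1 + 2/3z)y_n
  Hence R(z) = (1 + 2/3z)/(1 − 1/3z).

Find x<0 with |R(x)|<1.
x=-0.78: |R|=0.3810
R=−1: 1+2/3x = −1+1/3x ⇒ -1/3x=2 ⇒ x=2/(-1/3)=-6.0000
Confirm numerically:
  x=-5.236: |R|=0.90724 <1
  x=-3.286: |R|=0.56825 <1
  x=-2.993: |R|=0.49825 <1
  x=-6.434: |R|=1.04600 >1
  x=-6.281: |R|=1.03028 >1
So |R|<1 on (-6.0000, 0).

(-6.0000,0); λ=-8 ⇒ h* = (6)/8 = 0.7500.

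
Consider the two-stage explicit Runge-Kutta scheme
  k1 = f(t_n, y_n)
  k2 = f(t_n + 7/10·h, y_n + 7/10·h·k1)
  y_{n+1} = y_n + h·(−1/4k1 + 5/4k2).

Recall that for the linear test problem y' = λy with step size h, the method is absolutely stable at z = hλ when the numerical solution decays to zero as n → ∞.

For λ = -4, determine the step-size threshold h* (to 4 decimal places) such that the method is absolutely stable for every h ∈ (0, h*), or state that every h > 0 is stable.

Test eqn y'=λy, z=hλ:
  k1=λy_n ⇒ h·k1=z·y_n;  k2=λ(1+7/10z)y_n ⇒ h·k2=z(1+7/10z)y_n
  y_{n+1}/y_n = 1 − 1/4z + 5/4z(1+7/10z) = 1 + z + 7/8z²
  Hence R(z) = 1 + z + 7/8z².

Boundary: |R(x)|=1, x<0.
x=-0.44: |R|=0.7294
R=1: x+7/8x²=0 ⇒ x=−8/7=-1.1429; min R=1−1/(4·7/8)=0.7143>−1
Confirm numerically:
  x=-0.811: |R|=0.76451 <1
  x=-0.666: |R|=0.72211 <1
  x=-0.660: |R|=0.72115 <1
  x=-1.714: |R|=1.85657 >1
  x=-1.315: |R|=1.19807 >1
So |R|<1 on (-1.1429, 0).

(-1.1429,0); λ=-4 ⇒ h* = (8/7)/4 = 0.2857.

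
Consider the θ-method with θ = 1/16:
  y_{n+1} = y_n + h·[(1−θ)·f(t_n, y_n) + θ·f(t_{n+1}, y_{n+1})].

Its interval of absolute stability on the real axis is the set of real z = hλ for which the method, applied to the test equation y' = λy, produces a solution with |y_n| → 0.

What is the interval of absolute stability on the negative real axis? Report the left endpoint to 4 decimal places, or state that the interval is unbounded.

(-2.2857, 0).

On y'=λy, z=hλ:
  y_{n+1} = y_n + z·[15/16·y_n + 1/16·y_{n+1}] ⇒ (1 − 1/16z)y_{n+1} = (1 + 15/16z)y_n
  so R(z) = (1 + 15/16z)/(1 − 1/16z).

Need |R(x)|<1, x<0.
x=-1.29: |R|=0.1938
R=−1: 1+15/16x = −1+1/16x ⇒ -7/8x=2 ⇒ x=2/(-7/8)=-2.2857
Confirm numerically:
  x=-1.542: |R|=0.40645 <1
  x=-1.363: |R|=0.25600 <1
  x=-1.071: |R|=0.00381 <1
  x=-2.419: |R|=1.10131 >1
  x=-2.365: |R|=1.06044 >1
Interval (-2.2857, 0).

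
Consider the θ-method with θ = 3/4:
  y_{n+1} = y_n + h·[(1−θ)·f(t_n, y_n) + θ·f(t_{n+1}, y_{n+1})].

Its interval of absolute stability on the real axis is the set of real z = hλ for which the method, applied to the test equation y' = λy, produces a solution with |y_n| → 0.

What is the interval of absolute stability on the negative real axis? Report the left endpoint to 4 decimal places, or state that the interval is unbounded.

Set f=λy, z=hλ:
  y_{n+1} = y_n + z·[1/4·y_n + 3/4·y_{n+1}] ⇒ (1 − 3/4z)y_{n+1} = (1 + 1/4z)y_n
  Hence R(z) = (1 + 1/4z)/(1 − 3/4z).

Solve |R(x)|<1 on ℝ⁻.
x=-1.78: |R|=0.2377
x=-2: |R|=0.2000
x=-10: |R|=0.1765
x=-100: |R|=0.3158
θ=3/4≥1/2 ⇒ |1+1/4x|<|1−3/4x| ∀x<0 ⇒ interval (−∞,0).

interval (−∞, 0).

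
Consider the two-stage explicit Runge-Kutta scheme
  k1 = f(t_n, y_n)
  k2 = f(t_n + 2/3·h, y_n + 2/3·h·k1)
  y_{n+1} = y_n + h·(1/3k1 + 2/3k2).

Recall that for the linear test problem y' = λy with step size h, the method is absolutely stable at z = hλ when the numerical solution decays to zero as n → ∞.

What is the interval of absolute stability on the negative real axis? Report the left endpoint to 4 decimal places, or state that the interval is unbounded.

With y'=λy (z=hλ):
  k1=λy_n ⇒ h·k1=z·y_n;  k2=λ(1+2/3z)y_n ⇒ h·k2=z(1+2/3z)y_n
  y_{n+1}/y_n = 1 + 1/3z + 2/3z(1+2/3z) = 1 + z + 4/9z²
  Hence R(z) = 1 + z + 4/9z².

Solve |R(x)|<1 on ℝ⁻.
x=-0.91: |R|=0.4580
R=1: x+4/9x²=0 ⇒ x=−9/4=-2.2500; min R=1−1/(4·4/9)=0.4375>−1
Confirm numerically:
  x=-1.413: |R|=0.47436 <1
  x=-1.301: |R|=0.45127 <1
  x=-1.233: |R|=0.44268 <1
  x=-0.967: |R|=0.44860 <1
  x=-2.779: |R|=1.65337 >1
  x=-2.750: |R|=1.61111 >1
  x=-2.711: |R|=1.55545 >1
So |R|<1 on (-2.2500, 0).

(-2.2500, 0).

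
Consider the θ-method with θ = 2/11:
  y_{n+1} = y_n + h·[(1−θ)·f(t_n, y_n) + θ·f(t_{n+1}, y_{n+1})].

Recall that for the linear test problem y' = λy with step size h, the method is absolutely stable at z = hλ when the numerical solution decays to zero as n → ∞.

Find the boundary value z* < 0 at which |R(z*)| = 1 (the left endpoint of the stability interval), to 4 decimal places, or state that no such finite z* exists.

z* = -3.1429.

On y'=λy, z=hλ:
  y_{n+1} = y_n + z·[9/11·y_n + 2/11·y_{n+1}] ⇒ (1 − 2/11z)y_{n+1} = (1 + 9/11z)y_n
  ⇒ R(z) = (1 + 9/11z)/(1 − 2/11z).

Solve |R(x)|<1 on ℝ⁻.
x=-0.68: |R|=0.3948
R=−1: 1+9/11x = −1+2/11x ⇒ -7/11x=2 ⇒ x=2/(-7/11)=-3.1429
Confirm numerically:
  x=-2.326: |R|=0.63468 <1
  x=-1.860: |R|=0.38995 <1
  x=-1.834: |R|=0.37537 <1
  x=-1.312: |R|=0.05931 <1
  x=-3.507: |R|=1.14150 >1
  x=-3.290: |R|=1.05859 >1
  x=-3.212: |R|=1.02778 >1
Interval (-3.1429, 0).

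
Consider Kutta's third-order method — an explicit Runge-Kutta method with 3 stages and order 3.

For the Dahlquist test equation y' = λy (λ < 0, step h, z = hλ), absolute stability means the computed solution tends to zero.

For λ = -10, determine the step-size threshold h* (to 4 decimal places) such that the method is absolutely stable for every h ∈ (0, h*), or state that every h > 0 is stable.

With y'=λy (z=hλ):
  order 3, 3-stage ⇒ R(z)=1+z+z^2/2+z^3/6
  (e.g. R(-0.6)=0.54400, |R|=0.54400)

Boundary: |R(x)|=1, x<0.
x=-0.6: |R|=0.5440
|R(-2.82)|=1.5814 |R(-2.66)|=1.2590 |R(-2.18)|=0.5305
Bisect:
  x_lo=-3.2849 |R|=2.7972  x_hi=-0.3943 |R|=0.6732
  mid=-1.83961 |R|=0.18512 →hi
  mid=-2.56224 |R|=1.08325 →lo
  mid=-2.20092 |R|=0.55579 →hi
  mid=-2.38158 |R|=0.79698 →hi
  mid=-2.47191 |R|=0.93411 →hi
  mid=-2.51707 |R|=1.00713 →lo
  mid=-2.49449 |R|=0.97024 →hi
  ...
  [-2.51284,-2.51266] ⇒ x*=-2.5127
Interval (-2.5127, 0).

(-2.5127,0); λ=-10 ⇒ h* = 0.2513.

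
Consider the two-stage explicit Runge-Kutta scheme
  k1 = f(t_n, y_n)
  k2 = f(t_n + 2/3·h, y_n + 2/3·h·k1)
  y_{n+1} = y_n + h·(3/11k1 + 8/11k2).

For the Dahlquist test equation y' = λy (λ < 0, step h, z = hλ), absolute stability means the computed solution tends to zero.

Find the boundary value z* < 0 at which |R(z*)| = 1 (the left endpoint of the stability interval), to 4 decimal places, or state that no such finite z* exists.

left endpoint -2.0625.

On y'=λy, z=hλ:
  k1=λy_n ⇒ h·k1=z·y_n;  k2=λ(1+2/3z)y_n ⇒ h·k2=z(1+2/3z)y_n
  y_{n+1}/y_n = 1 + 3/11z + 8/11z(1+2/3z) = 1 + z + 16/33z²
  R(z) = 1 + z + 16/33z².

Find x<0 with |R(x)|<1.
x=-1.61: |R|=0.6468
R=1: x+16/33x²=0 ⇒ x=−33/16=-2.0625; min R=1−1/(4·16/33)=0.4844>−1
Confirm numerically:
  x=-1.878: |R|=0.83200 <1
  x=-1.834: |R|=0.79682 <1
  x=-1.132: |R|=0.48930 <1
  x=-1.006: |R|=0.48468 <1
  x=-2.591: |R|=1.66392 >1
  x=-2.355: |R|=1.33398 >1
  x=-2.165: |R|=1.10759 >1
So |R|<1 on (-2.0625, 0).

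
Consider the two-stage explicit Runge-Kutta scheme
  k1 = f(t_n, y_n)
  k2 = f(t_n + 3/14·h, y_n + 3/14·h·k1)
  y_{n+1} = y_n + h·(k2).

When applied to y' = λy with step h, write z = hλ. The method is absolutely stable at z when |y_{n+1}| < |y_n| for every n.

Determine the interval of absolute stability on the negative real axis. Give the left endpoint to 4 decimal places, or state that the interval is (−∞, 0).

Test eqn y'=λy, z=hλ:
  k1=λy_n ⇒ h·k1=z·y_n;  k2=λ(1+3/14z)y_n ⇒ h·k2=z(1+3/14z)y_n
  y_{n+1}/y_n = 1 + z(1+3/14z) = 1 + z + 3/14z²
  Hence R(z) = 1 + z + 3/14z².

Solve |R(x)|<1 on ℝ⁻.
x=-1.08: |R|=0.1699
R=1: x+3/14x²=0 ⇒ x=−14/3=-4.6667; min R=1−1/(4·3/14)=-0.1667>−1
Confirm numerically:
  x=-3.239: |R|=0.00910 <1
  x=-3.073: |R|=0.04943 <1
  x=-2.941: |R|=0.08754 <1
  x=-2.334: |R|=0.16667 <1
  x=-5.029: |R|=1.39047 >1
  x=-4.809: |R|=1.14667 >1
So |R|<1 on (-4.6667, 0).

(-4.6667, 0).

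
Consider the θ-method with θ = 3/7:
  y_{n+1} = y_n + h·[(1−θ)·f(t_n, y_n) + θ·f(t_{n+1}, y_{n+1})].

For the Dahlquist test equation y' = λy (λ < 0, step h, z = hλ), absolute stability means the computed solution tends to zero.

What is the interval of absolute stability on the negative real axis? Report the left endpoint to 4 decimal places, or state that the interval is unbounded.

(-14.0000, 0).

Set f=λy, z=hλ:
  y_{n+1} = y_n + z·[4/7·y_n + 3/7·y_{n+1}] ⇒ (1 − 3/7z)y_{n+1} = (1 + 4/7z)y_n
  ⇒ R(z) = (1 + 4/7z)/(1 − 3/7z).

Need |R(x)|<1, x<0.
x=-1.09: |R|=0.2571
R=−1: 1+4/7x = −1+3/7x ⇒ -1/7x=2 ⇒ x=2/(-1/7)=-14.0000
Confirm numerically:
  x=-13.706: |R|=0.99389 <1
  x=-12.879: |R|=0.97544 <1
  x=-12.096: |R|=0.95602 <1
  x=-9.825: |R|=0.88554 <1
  x=-14.548: |R|=1.01082 >1
  x=-14.423: |R|=1.00841 >1
Interval (-14.0000, 0).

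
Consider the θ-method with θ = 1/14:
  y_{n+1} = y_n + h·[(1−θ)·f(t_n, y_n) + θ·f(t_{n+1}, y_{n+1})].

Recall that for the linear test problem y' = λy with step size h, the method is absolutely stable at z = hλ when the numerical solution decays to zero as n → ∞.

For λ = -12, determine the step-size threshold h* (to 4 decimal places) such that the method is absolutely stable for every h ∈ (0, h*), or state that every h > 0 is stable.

With y'=λy (z=hλ):
  y_{n+1} = y_n + z·[13/14·y_n + 1/14·y_{n+1}] ⇒ (1 − 1/14z)y_{n+1} = (1 + 13/14z)y_n
  Hence R(z) = (1 + 13/14z)/(1 − 1/14z).

Find x<0 with |R(x)|<1.
x=-1.35: |R|=0.2313
R=−1: 1+13/14x = −1+1/14x ⇒ -6/7x=2 ⇒ x=2/(-6/7)=-2.3333
Confirm numerically:
  x=-2.169: |R|=0.87804 <1
  x=-1.976: |R|=0.73160 <1
  x=-0.957: |R|=0.10423 <1
  x=-2.671: |R|=1.24306 >1
  x=-2.393: |R|=1.04368 >1
Interval (-2.3333, 0).

(-2.3333,0); λ=-12 ⇒ h* = (7/3)/12 = 0.1944.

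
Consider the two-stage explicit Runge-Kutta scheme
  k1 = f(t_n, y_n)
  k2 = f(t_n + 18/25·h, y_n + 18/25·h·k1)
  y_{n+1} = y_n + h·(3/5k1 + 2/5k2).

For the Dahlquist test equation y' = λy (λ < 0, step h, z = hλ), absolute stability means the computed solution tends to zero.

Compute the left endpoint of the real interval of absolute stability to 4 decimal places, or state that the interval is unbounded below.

With y'=λy (z=hλ):
  k1=λy_n ⇒ h·k1=z·y_n;  k2=λ(1+18/25z)y_n ⇒ h·k2=z(1+18/25z)y_n
  y_{n+1}/y_n = 1 + 3/5z + 2/5z(1+18/25z) = 1 + z + 36/125z²
  R(z) = 1 + z + 36/125z².

Solve |R(x)|<1 on ℝ⁻.
x=-1.73: |R|=0.1320
R=1: x+36/125x²=0 ⇒ x=−125/36=-3.4722; min R=1−1/(4·36/125)=0.1319>−1
Confirm numerically:
  x=-3.037: |R|=0.61933 <1
  x=-2.968: |R|=0.56900 <1
  x=-2.627: |R|=0.36053 <1
  x=-2.233: |R|=0.20305 <1
  x=-3.715: |R|=1.25975 >1
  x=-3.632: |R|=1.16713 >1
  x=-3.544: |R|=1.07326 >1
Stable set (-3.4722, 0).

z* = -3.4722.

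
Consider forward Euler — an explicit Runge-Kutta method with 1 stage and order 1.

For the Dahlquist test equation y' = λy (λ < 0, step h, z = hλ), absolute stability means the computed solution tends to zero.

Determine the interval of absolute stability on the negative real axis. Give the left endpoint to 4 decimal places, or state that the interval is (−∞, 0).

On y'=λy, z=hλ:
  order 1, 1-stage ⇒ R(z)=1+z
  (e.g. R(-1.78)=-0.78000, |R|=0.78000)

Need |R(x)|<1, x<0.
x=-1.78: |R|=0.7800
|R(-1.13)|=0.1300 |R(-0.7)|=0.3000 |R(-0.57)|=0.4300
Bisect:
  x_lo=-2.3004 |R|=1.3004  x_hi=-0.0871 |R|=0.9129
  mid=-1.19375 |R|=0.19375 →hi
  mid=-1.74709 |R|=0.74709 →hi
  mid=-2.02376 |R|=1.02376 →lo
  mid=-1.88543 |R|=0.88543 →hi
  mid=-1.95460 |R|=0.95460 →hi
  mid=-1.98918 |R|=0.98918 →hi
  mid=-2.00647 |R|=1.00647 →lo
  mid=-1.99783 |R|=0.99783 →hi
  ...
  [-2.00012,-1.99999] ⇒ x*=-2.0000
Interval (-2.0000, 0).

z∈(-2.0000,0).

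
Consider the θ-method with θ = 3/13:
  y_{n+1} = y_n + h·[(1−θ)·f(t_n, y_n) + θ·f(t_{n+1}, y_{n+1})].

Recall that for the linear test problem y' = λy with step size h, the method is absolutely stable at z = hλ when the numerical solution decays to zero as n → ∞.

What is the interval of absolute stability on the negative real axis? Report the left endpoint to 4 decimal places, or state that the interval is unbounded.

On y'=λy, z=hλ:
  y_{n+1} = y_n + z·[10/13·y_n + 3/13·y_{n+1}] ⇒ (1 − 3/13z)y_{n+1} = (1 + 10/13z)y_n
  R(z) = (1 + 10/13z)/(1 − 3/13z).

Solve |R(x)|<1 on ℝ⁻.
x=-0.9: |R|=0.2548
R=−1: 1+10/13x = −1+3/13x ⇒ -7/13x=2 ⇒ x=2/(-7/13)=-3.7143
Confirm numerically:
  x=-3.455: |R|=0.92232 <1
  x=-2.247: |R|=0.47971 <1
  x=-1.952: |R|=0.34578 <1
  x=-1.867: |R|=0.30482 <1
  x=-4.186: |R|=1.12920 >1
  x=-3.959: |R|=1.06886 >1
Interval (-3.7143, 0).

z∈(-3.7143,0).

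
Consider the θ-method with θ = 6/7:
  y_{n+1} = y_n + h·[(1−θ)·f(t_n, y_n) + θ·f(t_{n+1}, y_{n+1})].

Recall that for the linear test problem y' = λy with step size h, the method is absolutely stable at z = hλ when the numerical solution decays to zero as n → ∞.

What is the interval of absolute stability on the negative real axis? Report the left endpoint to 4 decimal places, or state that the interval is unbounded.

On y'=λy, z=hλ:
  y_{n+1} = y_n + z·[1/7·y_n + 6/7·y_{n+1}] ⇒ (1 − 6/7z)y_{n+1} = (1 + 1/7z)y_n
  Hence R(z) = (1 + 1/7z)/(1 − 6/7z).

Need |R(x)|<1, x<0.
x=-0.95: |R|=0.4764
x=-2: |R|=0.2632
x=-10: |R|=0.0448
x=-100: |R|=0.1532
θ=6/7≥1/2 ⇒ |1+1/7x|<|1−6/7x| ∀x<0 ⇒ unbounded interval.

interval (−∞, 0).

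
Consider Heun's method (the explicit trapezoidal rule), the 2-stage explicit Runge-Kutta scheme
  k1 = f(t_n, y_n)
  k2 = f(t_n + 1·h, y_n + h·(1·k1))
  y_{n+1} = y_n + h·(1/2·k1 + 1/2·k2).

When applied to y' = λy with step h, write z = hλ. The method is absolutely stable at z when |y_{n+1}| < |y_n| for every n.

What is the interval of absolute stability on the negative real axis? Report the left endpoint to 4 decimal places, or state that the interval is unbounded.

(-2.0000, 0).

Set f=λy, z=hλ:
  order 2, 2-stage ⇒ R(z)=1+z+z^2/2
  (e.g. R(-0.46)=0.64580, |R|=0.64580)

Need |R(x)|<1, x<0.
x=-0.46: |R|=0.6458
|R(-1.65)|=0.7112 |R(-0.67)|=0.5544 |R(-0.59)|=0.5840
Bisect:
  x_lo=-2.3703 |R|=1.4388  x_hi=-0.1402 |R|=0.8696
  mid=-1.25523 |R|=0.53257 →hi
  mid=-1.81275 |R|=0.83028 →hi
  mid=-2.09152 |R|=1.09570 →lo
  mid=-1.95213 |R|=0.95328 →hi
  mid=-2.02183 |R|=1.02206 →lo
  mid=-1.98698 |R|=0.98706 →hi
  mid=-2.00440 |R|=1.00441 →lo
  mid=-1.99569 |R|=0.99570 →hi
  mid=-2.00005 |R|=1.00005 →lo
  ...
  [-2.00005,-1.99991] ⇒ x*=-2.0000
Stable set (-2.0000, 0).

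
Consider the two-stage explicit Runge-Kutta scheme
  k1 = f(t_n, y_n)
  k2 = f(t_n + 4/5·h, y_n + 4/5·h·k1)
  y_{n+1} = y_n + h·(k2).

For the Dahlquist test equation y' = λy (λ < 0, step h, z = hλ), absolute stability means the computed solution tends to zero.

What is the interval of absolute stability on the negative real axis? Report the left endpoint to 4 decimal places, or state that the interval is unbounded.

Test eqn y'=λy, z=hλ:
  k1=λy_n ⇒ h·k1=z·y_n;  k2=λ(1+4/5z)y_n ⇒ h·k2=z(1+4/5z)y_n
  y_{n+1}/y_n = 1 + z(1+4/5z) = 1 + z + 4/5z²
  ⇒ R(z) = 1 + z + 4/5z².

Find x<0 with |R(x)|<1.
x=-1.04: |R|=0.8253
R=1: x+4/5x²=0 ⇒ x=−5/4=-1.2500; min R=1−1/(4·4/5)=0.6875>−1
Confirm numerically:
  x=-1.058: |R|=0.83749 <1
  x=-0.920: |R|=0.75712 <1
  x=-0.648: |R|=0.68792 <1
  x=-0.545: |R|=0.69262 <1
  x=-1.656: |R|=1.53787 >1
  x=-1.540: |R|=1.35728 >1
Interval (-1.2500, 0).

z∈(-1.2500,0).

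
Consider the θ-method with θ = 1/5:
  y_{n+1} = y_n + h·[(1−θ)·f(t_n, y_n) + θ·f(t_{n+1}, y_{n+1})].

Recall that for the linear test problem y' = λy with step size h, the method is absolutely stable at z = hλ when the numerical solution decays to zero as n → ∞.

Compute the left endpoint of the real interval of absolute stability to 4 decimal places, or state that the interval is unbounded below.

With y'=λy (z=hλ):
  y_{n+1} = y_n + z·[4/5·y_n + 1/5·y_{n+1}] ⇒ (1 − 1/5z)y_{n+1} = (1 + 4/5z)y_n
  so R(z) = (1 + 4/5z)/(1 − 1/5z).

Boundary: |R(x)|=1, x<0.
x=-0.92: |R|=0.2230
R=−1: 1+4/5x = −1+1/5x ⇒ -3/5x=2 ⇒ x=2/(-3/5)=-3.3333
Confirm numerically:
  x=-3.275: |R|=0.97885 <1
  x=-2.390: |R|=0.61705 <1
  x=-1.808: |R|=0.32785 <1
  x=-3.887: |R|=1.18690 >1
  x=-3.841: |R|=1.17227 >1
  x=-3.415: |R|=1.02911 >1
Stable set (-3.3333, 0).

z* = -3.3333.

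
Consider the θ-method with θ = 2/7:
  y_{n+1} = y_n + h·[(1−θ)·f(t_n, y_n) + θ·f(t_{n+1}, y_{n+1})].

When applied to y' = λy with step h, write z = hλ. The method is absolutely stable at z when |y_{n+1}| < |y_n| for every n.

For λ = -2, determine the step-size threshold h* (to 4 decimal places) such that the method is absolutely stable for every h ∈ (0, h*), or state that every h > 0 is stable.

(-4.6667,0); λ=-2 ⇒ h* = (14/3)/2 = 2.3333.

On y'=λy, z=hλ:
  y_{n+1} = y_n + z·[5/7·y_n + 2/7·y_{n+1}] ⇒ (1 − 2/7z)y_{n+1} = (1 + 5/7z)y_n
  Hence R(z) = (1 + 5/7z)/(1 − 2/7z).

Find x<0 with |R(x)|<1.
x=-1.31: |R|=0.0468
R=−1: 1+5/7x = −1+2/7x ⇒ -3/7x=2 ⇒ x=2/(-3/7)=-4.6667
Confirm numerically:
  x=-3.813: |R|=0.82490 <1
  x=-3.724: |R|=0.80426 <1
  x=-2.529: |R|=0.46815 <1
  x=-2.046: |R|=0.29120 <1
  x=-4.840: |R|=1.03118 >1
  x=-4.720: |R|=1.00973 >1
Stable set (-4.6667, 0).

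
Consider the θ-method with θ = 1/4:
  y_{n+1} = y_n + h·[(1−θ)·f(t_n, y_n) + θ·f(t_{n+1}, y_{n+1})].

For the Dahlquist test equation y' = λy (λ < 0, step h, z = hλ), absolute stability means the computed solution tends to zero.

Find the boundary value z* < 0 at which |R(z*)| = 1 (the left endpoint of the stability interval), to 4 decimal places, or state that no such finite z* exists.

z* = -4.0000.

Set f=λy, z=hλ:
  y_{n+1} = y_n + z·[3/4·y_n + 1/4·y_{n+1}] ⇒ (1 − 1/4z)y_{n+1} = (1 + 3/4z)y_n
  Hence R(z) = (1 + 3/4z)/(1 − 1/4z).

Boundary: |R(x)|=1, x<0.
x=-1.19: |R|=0.0829
R=−1: 1+3/4x = −1+1/4x ⇒ -1/2x=2 ⇒ x=2/(-1/2)=-4.0000
Confirm numerically:
  x=-3.708: |R|=0.92423 <1
  x=-2.837: |R|=0.65979 <1
  x=-2.284: |R|=0.45385 <1
  x=-2.271: |R|=0.44857 <1
  x=-4.557: |R|=1.13019 >1
  x=-4.442: |R|=1.10471 >1
  x=-4.333: |R|=1.07992 >1
Stable set (-4.0000, 0).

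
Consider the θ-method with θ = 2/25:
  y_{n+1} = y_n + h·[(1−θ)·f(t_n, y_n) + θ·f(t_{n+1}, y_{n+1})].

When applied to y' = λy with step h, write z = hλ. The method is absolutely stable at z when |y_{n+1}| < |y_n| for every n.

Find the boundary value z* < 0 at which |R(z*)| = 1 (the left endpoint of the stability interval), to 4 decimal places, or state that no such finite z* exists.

z* = -2.3810.

Test eqn y'=λy, z=hλ:
  y_{n+1} = y_n + z·[23/25·y_n + 2/25·y_{n+1}] ⇒ (1 − 2/25z)y_{n+1} = (1 + 23/25z)y_n
  ⇒ R(z) = (1 + 23/25z)/(1 − 2/25z).

Need |R(x)|<1, x<0.
x=-0.75: |R|=0.2925
R=−1: 1+23/25x = −1+2/25x ⇒ -21/25x=2 ⇒ x=2/(-21/25)=-2.3810
Confirm numerically:
  x=-1.973: |R|=0.70404 <1
  x=-1.267: |R|=0.15040 <1
  x=-1.179: |R|=0.07738 <1
  x=-2.777: |R|=1.27221 >1
  x=-2.556: |R|=1.12208 >1
Stable set (-2.3810, 0).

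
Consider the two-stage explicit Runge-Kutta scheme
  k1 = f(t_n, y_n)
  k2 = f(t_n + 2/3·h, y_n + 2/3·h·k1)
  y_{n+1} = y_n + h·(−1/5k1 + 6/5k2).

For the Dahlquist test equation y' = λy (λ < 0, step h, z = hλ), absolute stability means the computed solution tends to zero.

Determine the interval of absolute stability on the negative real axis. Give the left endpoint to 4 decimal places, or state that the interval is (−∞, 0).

(-1.2500, 0).

Test eqn y'=λy, z=hλ:
  k1=λy_n ⇒ h·k1=z·y_n;  k2=λ(1+2/3z)y_n ⇒ h·k2=z(1+2/3z)y_n
  y_{n+1}/y_n = 1 − 1/5z + 6/5z(1+2/3z) = 1 + z + 4/5z²
  R(z) = 1 + z + 4/5z².

Find x<0 with |R(x)|<1.
x=-0.67: |R|=0.6891
R=1: x+4/5x²=0 ⇒ x=−5/4=-1.2500; min R=1−1/(4·4/5)=0.6875>−1
Confirm numerically:
  x=-1.133: |R|=0.89395 <1
  x=-0.832: |R|=0.72178 <1
  x=-0.554: |R|=0.69153 <1
  x=-1.837: |R|=1.86266 >1
  x=-1.763: |R|=1.72354 >1
  x=-1.736: |R|=1.67496 >1
Interval (-1.2500, 0).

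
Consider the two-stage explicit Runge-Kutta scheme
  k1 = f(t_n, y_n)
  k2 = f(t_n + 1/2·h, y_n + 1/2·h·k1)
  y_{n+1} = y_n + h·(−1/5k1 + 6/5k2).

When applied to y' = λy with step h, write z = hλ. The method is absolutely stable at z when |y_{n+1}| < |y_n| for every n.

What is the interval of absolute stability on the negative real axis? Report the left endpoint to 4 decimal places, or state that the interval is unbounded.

Set f=λy, z=hλ:
  k1=λy_n ⇒ h·k1=z·y_n;  k2=λ(1+1/2z)y_n ⇒ h·k2=z(1+1/2z)y_n
  y_{n+1}/y_n = 1 − 1/5z + 6/5z(1+1/2z) = 1 + z + 3/5z²
  ⇒ R(z) = 1 + z + 3/5z².

Find x<0 with |R(x)|<1.
x=-0.66: |R|=0.6014
R=1: x+3/5x²=0 ⇒ x=−5/3=-1.6667; min R=1−1/(4·3/5)=0.5833>−1
Confirm numerically:
  x=-1.320: |R|=0.72544 <1
  x=-0.991: |R|=0.59825 <1
  x=-0.989: |R|=0.59787 <1
  x=-0.902: |R|=0.58616 <1
  x=-1.996: |R|=1.39441 >1
  x=-1.901: |R|=1.26728 >1
  x=-1.766: |R|=1.10525 >1
Stable set (-1.6667, 0).

z∈(-1.6667,0).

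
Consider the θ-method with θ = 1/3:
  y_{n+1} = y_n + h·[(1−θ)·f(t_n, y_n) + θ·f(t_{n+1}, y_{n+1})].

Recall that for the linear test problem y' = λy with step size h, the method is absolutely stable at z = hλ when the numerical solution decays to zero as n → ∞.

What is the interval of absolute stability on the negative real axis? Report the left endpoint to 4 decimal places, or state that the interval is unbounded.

Test eqn y'=λy, z=hλ:
  y_{n+1} = y_n + z·[2/3·y_n + 1/3·y_{n+1}] ⇒ (1 − 1/3z)y_{n+1} = (1 + 2/3z)y_n
  so R(z) = (1 + 2/3z)/(1 − 1/3z).

Boundary: |R(x)|=1, x<0.
x=-1.62: |R|=0.0519
R=−1: 1+2/3x = −1+1/3x ⇒ -1/3x=2 ⇒ x=2/(-1/3)=-6.0000
Confirm numerically:
  x=-5.535: |R|=0.94552 <1
  x=-4.207: |R|=0.75121 <1
  x=-2.502: |R|=0.36423 <1
  x=-6.551: |R|=1.05769 >1
  x=-6.362: |R|=1.03867 >1
  x=-6.191: |R|=1.02078 >1
So |R|<1 on (-6.0000, 0).

(-6.0000, 0).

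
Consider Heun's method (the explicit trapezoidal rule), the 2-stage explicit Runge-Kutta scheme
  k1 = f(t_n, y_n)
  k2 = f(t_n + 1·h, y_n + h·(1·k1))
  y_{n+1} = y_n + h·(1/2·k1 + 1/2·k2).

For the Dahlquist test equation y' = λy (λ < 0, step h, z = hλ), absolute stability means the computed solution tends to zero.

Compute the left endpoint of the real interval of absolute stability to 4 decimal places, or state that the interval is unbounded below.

Set f=λy, z=hλ:
  order 2, 2-stage ⇒ R(z)=1+z+z^2/2
  (e.g. R(-0.83)=0.51445, |R|=0.51445)

Need |R(x)|<1, x<0.
x=-0.83: |R|=0.5145
|R(-1.89)|=0.8960 |R(-1.74)|=0.7738 |R(-1.69)|=0.7380
Bisect:
  x_lo=-2.6645 |R|=1.8853  x_hi=-0.1825 |R|=0.8341
  mid=-1.42352 |R|=0.58969 →hi
  mid=-2.04403 |R|=1.04500 →lo
  mid=-1.73378 |R|=0.76921 →hi
  mid=-1.88890 |R|=0.89507 →hi
  mid=-1.96647 |R|=0.96703 →hi
  mid=-2.00525 |R|=1.00526 →lo
  mid=-1.98586 |R|=0.98596 →hi
  mid=-1.99555 |R|=0.99556 →hi
  mid=-2.00040 |R|=1.00040 →lo
  mid=-1.99798 |R|=0.99798 →hi
  ...
  [-2.00010,-1.99995] ⇒ x*=-2.0000
Stable set (-2.0000, 0).

z* = -2.0000.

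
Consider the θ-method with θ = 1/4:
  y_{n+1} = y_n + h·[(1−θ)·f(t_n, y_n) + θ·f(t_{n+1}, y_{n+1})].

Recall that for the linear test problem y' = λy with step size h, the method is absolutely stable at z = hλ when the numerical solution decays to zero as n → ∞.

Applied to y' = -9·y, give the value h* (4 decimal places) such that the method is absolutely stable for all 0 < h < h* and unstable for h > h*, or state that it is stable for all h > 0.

Test eqn y'=λy, z=hλ:
  y_{n+1} = y_n + z·[3/4·y_n + 1/4·y_{n+1}] ⇒ (1 − 1/4z)y_{n+1} = (1 + 3/4z)y_n
  so R(z) = (1 + 3/4z)/(1 − 1/4z).

Need |R(x)|<1, x<0.
x=-1.27: |R|=0.0361
R=−1: 1+3/4x = −1+1/4x ⇒ -1/2x=2 ⇒ x=2/(-1/2)=-4.0000
Confirm numerically:
  x=-3.975: |R|=0.99373 <1
  x=-3.447: |R|=0.85148 <1
  x=-3.425: |R|=0.84512 <1
  x=-4.582: |R|=1.13563 >1
  x=-4.221: |R|=1.05376 >1
So |R|<1 on (-4.0000, 0).

(-4.0000,0); λ=-9 ⇒ h* = (4)/9 = 0.4444.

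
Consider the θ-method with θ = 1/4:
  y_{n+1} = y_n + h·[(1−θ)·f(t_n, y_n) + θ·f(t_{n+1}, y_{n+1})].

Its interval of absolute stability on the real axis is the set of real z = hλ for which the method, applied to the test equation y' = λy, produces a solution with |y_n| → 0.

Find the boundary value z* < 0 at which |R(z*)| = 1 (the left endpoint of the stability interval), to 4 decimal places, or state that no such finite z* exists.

z* = -4.0000.

With y'=λy (z=hλ):
  y_{n+1} = y_n + z·[3/4·y_n + 1/4·y_{n+1}] ⇒ (1 − 1/4z)y_{n+1} = (1 + 3/4z)y_n
  ⇒ R(z) = (1 + 3/4z)/(1 − 1/4z).

Solve |R(x)|<1 on ℝ⁻.
x=-1.4: |R|=0.0370
R=−1: 1+3/4x = −1+1/4x ⇒ -1/2x=2 ⇒ x=2/(-1/2)=-4.0000
Confirm numerically:
  x=-3.946: |R|=0.98641 <1
  x=-2.539: |R|=0.55314 <1
  x=-2.273: |R|=0.44939 <1
  x=-4.493: |R|=1.11610 >1
  x=-4.090: |R|=1.02225 >1
So |R|<1 on (-4.0000, 0).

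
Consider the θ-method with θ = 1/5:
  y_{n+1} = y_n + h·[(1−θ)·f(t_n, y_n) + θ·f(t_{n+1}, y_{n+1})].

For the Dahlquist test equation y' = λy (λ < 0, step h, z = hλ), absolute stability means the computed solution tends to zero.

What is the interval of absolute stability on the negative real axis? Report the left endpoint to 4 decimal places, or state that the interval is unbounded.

z∈(-3.3333,0).

With y'=λy (z=hλ):
  y_{n+1} = y_n + z·[4/5·y_n + 1/5·y_{n+1}] ⇒ (1 − 1/5z)y_{n+1} = (1 + 4/5z)y_n
  Hence R(z) = (1 + 4/5z)/(1 − 1/5z).

Find x<0 with |R(x)|<1.
x=-1.68: |R|=0.2575
R=−1: 1+4/5x = −1+1/5x ⇒ -3/5x=2 ⇒ x=2/(-3/5)=-3.3333
Confirm numerically:
  x=-3.254: |R|=0.97117 <1
  x=-2.421: |R|=0.63118 <1
  x=-2.390: |R|=0.61705 <1
  x=-2.341: |R|=0.59447 <1
  x=-3.897: |R|=1.19006 >1
  x=-3.882: |R|=1.18532 >1
  x=-3.452: |R|=1.04212 >1
So |R|<1 on (-3.3333, 0).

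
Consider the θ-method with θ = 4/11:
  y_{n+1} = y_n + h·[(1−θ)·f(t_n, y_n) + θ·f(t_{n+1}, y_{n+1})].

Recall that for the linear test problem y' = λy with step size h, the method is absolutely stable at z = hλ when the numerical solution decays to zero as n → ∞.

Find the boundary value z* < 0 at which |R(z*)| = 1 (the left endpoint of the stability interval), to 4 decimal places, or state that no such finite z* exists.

Test eqn y'=λy, z=hλ:
  y_{n+1} = y_n + z·[7/11·y_n + 4/11·y_{n+1}] ⇒ (1 − 4/11z)y_{n+1} = (1 + 7/11z)y_n
  ⇒ R(z) = (1 + 7/11z)/(1 − 4/11z).

Solve |R(x)|<1 on ℝ⁻.
x=-1.46: |R|=0.0463
R=−1: 1+7/11x = −1+4/11x ⇒ -3/11x=2 ⇒ x=2/(-3/11)=-7.3333
Confirm numerically:
  x=-5.794: |R|=0.86488 <1
  x=-4.766: |R|=0.74381 <1
  x=-4.313: |R|=0.67928 <1
  x=-4.013: |R|=0.63178 <1
  x=-7.903: |R|=1.04011 >1
  x=-7.762: |R|=1.03058 >1
  x=-7.530: |R|=1.01435 >1
So |R|<1 on (-7.3333, 0).

z* = -7.3333.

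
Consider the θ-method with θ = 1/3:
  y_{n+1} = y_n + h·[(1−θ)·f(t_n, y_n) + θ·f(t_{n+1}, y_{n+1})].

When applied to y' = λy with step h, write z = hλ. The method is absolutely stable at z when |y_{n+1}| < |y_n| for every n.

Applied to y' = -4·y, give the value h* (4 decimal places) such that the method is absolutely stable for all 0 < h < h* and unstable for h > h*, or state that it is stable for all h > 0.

(-6.0000,0); λ=-4 ⇒ h* = (6)/4 = 1.5000.

On y'=λy, z=hλ:
  y_{n+1} = y_n + z·[2/3·y_n + 1/3·y_{n+1}] ⇒ (1 − 1/3z)y_{n+1} = (1 + 2/3z)y_n
  ⇒ R(z) = (1 + 2/3z)/(1 − 1/3z).

Boundary: |R(x)|=1, x<0.
x=-1.04: |R|=0.2277
R=−1: 1+2/3x = −1+1/3x ⇒ -1/3x=2 ⇒ x=2/(-1/3)=-6.0000
Confirm numerically:
  x=-5.046: |R|=0.88143 <1
  x=-4.616: |R|=0.81828 <1
  x=-2.855: |R|=0.46285 <1
  x=-2.831: |R|=0.45653 <1
  x=-6.441: |R|=1.04671 >1
  x=-6.196: |R|=1.02131 >1
  x=-6.065: |R|=1.00717 >1
Interval (-6.0000, 0).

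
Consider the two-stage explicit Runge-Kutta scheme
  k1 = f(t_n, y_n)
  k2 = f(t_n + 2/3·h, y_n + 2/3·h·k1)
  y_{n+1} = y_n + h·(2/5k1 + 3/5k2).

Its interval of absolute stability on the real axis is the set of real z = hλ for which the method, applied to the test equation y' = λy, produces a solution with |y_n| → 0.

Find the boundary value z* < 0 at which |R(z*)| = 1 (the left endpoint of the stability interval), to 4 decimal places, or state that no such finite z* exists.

Set f=λy, z=hλ:
  k1=λy_n ⇒ h·k1=z·y_n;  k2=λ(1+2/3z)y_n ⇒ h·k2=z(1+2/3z)y_n
  y_{n+1}/y_n = 1 + 2/5z + 3/5z(1+2/3z) = 1 + z + 2/5z²
  R(z) = 1 + z + 2/5z².

Boundary: |R(x)|=1, x<0.
x=-1.77: |R|=0.4832
R=1: x+2/5x²=0 ⇒ x=−5/2=-2.5000; min R=1−1/(4·2/5)=0.3750>−1
Confirm numerically:
  x=-2.113: |R|=0.67291 <1
  x=-1.942: |R|=0.56655 <1
  x=-1.639: |R|=0.43553 <1
  x=-1.175: |R|=0.37725 <1
  x=-2.921: |R|=1.49190 >1
  x=-2.661: |R|=1.17137 >1
So |R|<1 on (-2.5000, 0).

left endpoint -2.5000.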